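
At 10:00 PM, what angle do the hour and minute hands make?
Hour hand position: 10 x 30 + 0 x 0.5 = 300 degrees
Minute hand position: 0 x 6 = 0 degrees
Difference: |300 - 0| = 300 degrees
Since 300 > 180, the smaller angle is 360 - 300 = 60 degrees

Final answer: 60 degrees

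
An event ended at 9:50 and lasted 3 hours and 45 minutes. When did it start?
Starting time: 9:50 = 590 total minutes past 12:00
Subtracting: 3 hours and 45 minutes = 225 minutes
590 - 225 = 365 minutes
= 6 hours and 5 minutes past 12:00 = 6:05

Final answer: 6:05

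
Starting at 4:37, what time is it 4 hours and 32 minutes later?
Starting time: 4:37
Adding 32 minutes to 37 minutes: 37 + 32 = 69 minutes = 1 hour and 9 minutes
Adding 4 hours: 4 + 4 + 1 (carry) = 9
Final time: 9:09

Final answer: 9:09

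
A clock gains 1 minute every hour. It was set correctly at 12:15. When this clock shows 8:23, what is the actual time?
For every 60 true minutes, the faulty clock advances 61 minutes, so 1 faulty-clock minute corresponds to 60/61 true minutes.
From 12:15 to 8:23 on the faulty dial is 488 minutes.
True elapsed: 488 x 60/61 = 480 minutes = 8 hours.
True time: 12:15 + 8 hours = 8:15.

Final answer: 8:15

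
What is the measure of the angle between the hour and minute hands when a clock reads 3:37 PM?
Hour hand position: 3 x 30 + 37 x 0.5 = 108.5 degrees
Minute hand position: 37 x 6 = 222 degrees
Difference: |108.5 - 222| = 113.5 degrees
The angle between the hands is 113.5 degrees

Final answer: 113.5 degrees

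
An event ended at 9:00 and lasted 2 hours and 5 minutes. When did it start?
Starting time: 9:00 = 540 total minutes past 12:00
Subtracting: 2 hours and 5 minutes = 125 minutes
540 - 125 = 415 minutes
= 6 hours and 55 minutes past 12:00 = 6:55

Final answer: 6:55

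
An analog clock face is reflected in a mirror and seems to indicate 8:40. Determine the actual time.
Reflection across the vertical (12-6) axis maps a hand at angle A degrees to (360 - A) degrees, which sends a reading of T minutes past 12:00 to (720 - T) minutes past 12:00.
Mirror reads 8:40 = 520 minutes past 12:00.
Actual time: (720 - 520) mod 720 = 200 minutes = 3:20.

Final answer: 3:20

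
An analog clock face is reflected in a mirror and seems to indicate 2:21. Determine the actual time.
Reflection across the vertical (12-6) axis maps a hand at angle A degrees to (360 - A) degrees, which sends a reading of T minutes past 12:00 to (720 - T) minutes past 12:00.
Mirror reads 2:21 = 141 minutes past 12:00.
Actual time: (720 - 141) mod 720 = 579 minutes = 9:39.

Final answer: 9:39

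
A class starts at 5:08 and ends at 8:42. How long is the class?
From 5:08 to 8:42:
(8 x 60 + 42) - (5 x 60 + 8) = 522 - 308 = 214 minutes
= 3 hours and 34 minutes

Final answer: 3 hours and 34 minutes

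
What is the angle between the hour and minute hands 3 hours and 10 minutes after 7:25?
First find the time 3 hours and 10 minutes after 7:25.
Total minutes: 7 x 60 + 25 + 3 x 60 + 10 = 635.
635 mod 720 = 635 minutes = 10:35.
Now compute the angle at 10:35:
Hour hand: 10 x 30 + 35 x 0.5 = 317.5 degrees
Minute hand: 35 x 6 = 210 degrees
Difference: |317.5 - 210| = 107.5 degrees
The angle is 107.5 degrees

Final answer: 107.5 degrees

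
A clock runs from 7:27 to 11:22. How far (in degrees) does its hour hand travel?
The hour hand moves 0.5 degrees per minute.
Time elapsed: 11:22 - 7:27 = 235 minutes
Angular displacement: 235 x 0.5 = 117.5 degrees

Final answer: 117.5 degrees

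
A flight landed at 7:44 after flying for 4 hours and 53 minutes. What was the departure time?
Starting time: 7:44 = 464 total minutes past 12:00
Subtracting: 4 hours and 53 minutes = 293 minutes
464 - 293 = 171 minutes
= 2 hours and 51 minutes past 12:00 = 2:51

Final answer: 2:51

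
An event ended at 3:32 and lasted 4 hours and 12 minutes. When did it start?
Starting time: 3:32 = 212 total minutes past 12:00
Subtracting: 4 hours and 12 minutes = 252 minutes
212 - 252 = -40 (negative, add 12 hours = 720) = 680 minutes
= 11 hours and 20 minutes past 12:00 = 11:20

Final answer: 11:20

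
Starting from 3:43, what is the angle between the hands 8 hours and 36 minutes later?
First find the time 8 hours and 36 minutes after 3:43.
Total minutes: 3 x 60 + 43 + 8 x 60 + 36 = 739.
739 mod 720 = 19 minutes = 12:19.
Now compute the angle at 12:19:
Hour hand: 0 x 30 + 19 x 0.5 = 9.5 degrees
Minute hand: 19 x 6 = 114 degrees
Difference: |9.5 - 114| = 104.5 degrees
The angle is 104.5 degrees

Final answer: 104.5 degrees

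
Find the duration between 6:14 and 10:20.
From 6:14 to 10:20:
(10 x 60 + 20) - (6 x 60 + 14) = 620 - 374 = 246 minutes
= 4 hours and 6 minutes

Final answer: 4 hours and 6 minutes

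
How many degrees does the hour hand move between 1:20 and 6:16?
The hour hand moves 0.5 degrees per minute.
Time elapsed: 6:16 - 1:20 = 296 minutes
Angular displacement: 296 x 0.5 = 148 degrees

Final answer: 148 degrees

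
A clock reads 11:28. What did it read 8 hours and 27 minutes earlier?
Starting time: 11:28 = 688 total minutes past 12:00
Subtracting: 8 hours and 27 minutes = 507 minutes
688 - 507 = 181 minutes
= 3 hours and 1 minute past 12:00 = 3:01

Final answer: 3:01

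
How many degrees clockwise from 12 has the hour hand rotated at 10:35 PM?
The hour hand moves 30 degrees per hour and 0.5 degrees per minute.
At 10:35: (10) x 30 + 35 x 0.5 = 300 + 17.5 = 317.5 degrees

Final answer: 317.5 degrees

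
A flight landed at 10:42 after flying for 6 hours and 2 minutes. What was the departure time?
Starting time: 10:42 = 642 total minutes past 12:00
Subtracting: 6 hours and 2 minutes = 362 minutes
642 - 362 = 280 minutes
= 4 hours and 40 minutes past 12:00 = 4:40

Final answer: 4:40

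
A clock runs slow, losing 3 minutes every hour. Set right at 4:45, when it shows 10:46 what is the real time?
For every 60 true minutes, the faulty clock advances 57 minutes, so 1 faulty-clock minute corresponds to 60/57 true minutes.
From 4:45 to 10:46 on the faulty dial is 361 minutes.
True elapsed: 361 x 60/57 = 380 minutes = 6 hours and 20 minutes.
True time: 4:45 + 6 hours and 20 minutes = 11:05.

Final answer: 11:05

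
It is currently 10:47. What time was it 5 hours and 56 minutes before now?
Starting time: 10:47 = 647 total minutes past 12:00
Subtracting: 5 hours and 56 minutes = 356 minutes
647 - 356 = 291 minutes
= 4 hours and 51 minutes past 12:00 = 4:51

Final answer: 4:51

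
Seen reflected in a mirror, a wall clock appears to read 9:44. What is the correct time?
Reflection across the vertical (12-6) axis maps a hand at angle A degrees to (360 - A) degrees, which sends a reading of T minutes past 12:00 to (720 - T) minutes past 12:00.
Mirror reads 9:44 = 584 minutes past 12:00.
Actual time: (720 - 584) mod 720 = 136 minutes = 2:16.

Final answer: 2:16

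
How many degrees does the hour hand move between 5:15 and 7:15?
The hour hand moves 0.5 degrees per minute.
Time elapsed: 7:15 - 5:15 = 120 minutes
Angular displacement: 120 x 0.5 = 60 degrees

Final answer: 60 degrees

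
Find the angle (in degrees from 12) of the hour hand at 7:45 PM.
The hour hand moves 30 degrees per hour and 0.5 degrees per minute.
At 7:45: (7) x 30 + 45 x 0.5 = 210 + 22.5 = 232.5 degrees

Final answer: 232.5 degrees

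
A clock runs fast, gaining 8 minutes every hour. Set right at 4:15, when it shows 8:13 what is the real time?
For every 60 true minutes, the faulty clock advances 68 minutes, so 1 faulty-clock minute corresponds to 60/68 true minutes.
From 4:15 to 8:13 on the faulty dial is 238 minutes.
True elapsed: 238 x 60/68 = 210 minutes = 3 hours and 30 minutes.
True time: 4:15 + 3 hours and 30 minutes = 7:45.

Final answer: 7:45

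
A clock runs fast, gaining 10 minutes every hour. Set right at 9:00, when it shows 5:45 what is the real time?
For every 60 true minutes, the faulty clock advances 70 minutes, so 1 faulty-clock minute corresponds to 60/70 true minutes.
From 9:00 to 5:45 on the faulty dial is 525 minutes.
True elapsed: 525 x 60/70 = 450 minutes = 7 hours and 30 minutes.
True time: 9:00 + 7 hours and 30 minutes = 4:30.

Final answer: 4:30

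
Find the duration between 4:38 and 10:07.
From 4:38 to 10:07:
(10 x 60 + 7) - (4 x 60 + 38) = 607 - 278 = 329 minutes
= 5 hours and 29 minutes

Final answer: 5 hours and 29 minutes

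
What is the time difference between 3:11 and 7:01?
From 3:11 to 7:01:
(7 x 60 + 1) - (3 x 60 + 11) = 421 - 191 = 230 minutes
= 3 hours and 50 minutes

Final answer: 3 hours and 50 minutes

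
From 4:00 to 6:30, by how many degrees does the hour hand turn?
The hour hand moves 0.5 degrees per minute.
Time elapsed: 6:30 - 4:00 = 150 minutes
Angular displacement: 150 x 0.5 = 75 degrees

Final answer: 75 degrees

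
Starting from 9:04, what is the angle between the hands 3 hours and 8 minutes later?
First find the time 3 hours and 8 minutes after 9:04.
Total minutes: 9 x 60 + 4 + 3 x 60 + 8 = 732.
732 mod 720 = 12 minutes = 12:12.
Now compute the angle at 12:12:
Hour hand: 0 x 30 + 12 x 0.5 = 6 degrees
Minute hand: 12 x 6 = 72 degrees
Difference: |6 - 72| = 66 degrees
The angle is 66 degrees

Final answer: 66 degrees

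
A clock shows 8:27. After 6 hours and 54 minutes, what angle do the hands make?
First find the time 6 hours and 54 minutes after 8:27.
Total minutes: 8 x 60 + 27 + 6 x 60 + 54 = 921.
921 mod 720 = 201 minutes = 3:21.
Now compute the angle at 3:21:
Hour hand: 3 x 30 + 21 x 0.5 = 100.5 degrees
Minute hand: 21 x 6 = 126 degrees
Difference: |100.5 - 126| = 25.5 degrees
The angle is 25.5 degrees

Final answer: 25.5 degrees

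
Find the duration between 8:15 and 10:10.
From 8:15 to 10:10:
(10 x 60 + 10) - (8 x 60 + 15) = 610 - 495 = 115 minutes
= 1 hour and 55 minutes

Final answer: 1 hour and 55 minutes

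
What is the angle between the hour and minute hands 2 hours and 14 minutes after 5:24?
First find the time 2 hours and 14 minutes after 5:24.
Total minutes: 5 x 60 + 24 + 2 x 60 + 14 = 458.
458 mod 720 = 458 minutes = 7:38.
Now compute the angle at 7:38:
Hour hand: 7 x 30 + 38 x 0.5 = 229 degrees
Minute hand: 38 x 6 = 228 degrees
Difference: |229 - 228| = 1 degrees
The angle is 1 degrees

Final answer: 1 degrees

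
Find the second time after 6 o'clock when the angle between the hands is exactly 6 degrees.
At t minutes past 6:00, the hour hand is at 30 x 6 + 0.5t degrees and the minute hand is at 6t degrees.
The smaller angle between them is 6 degrees when |30H - 5.5t| = 6 or |30H - 5.5t| = 354.
With H = 6, solve 30 x 6 - 5.5t = +/- target for each target:
  t = (30 x 6 - 6) / 5.5 = 31.64
  t = (30 x 6 + 6) / 5.5 = 33.82
  t = (30 x 6 - 354) / 5.5 = -31.64 (outside (0, 60))
  t = (30 x 6 + 354) / 5.5 = 97.09 (outside (0, 60))
Valid solutions in (0, 60): {31.64, 33.82} minutes.
The second occurrence is t = 33.82 minutes.
The hands form a 6-degree angle at 33.82 minutes past 6:00.

Final answer: 33.82 minutes past 6:00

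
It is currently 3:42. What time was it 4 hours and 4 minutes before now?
Starting time: 3:42 = 222 total minutes past 12:00
Subtracting: 4 hours and 4 minutes = 244 minutes
222 - 244 = -22 (negative, add 12 hours = 720) = 698 minutes
= 11 hours and 38 minutes past 12:00 = 11:38

Final answer: 11:38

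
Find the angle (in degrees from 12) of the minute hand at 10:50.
The minute hand moves 6 degrees per minute.
At 10:50: 50 x 6 = 300 degrees

Final answer: 300 degrees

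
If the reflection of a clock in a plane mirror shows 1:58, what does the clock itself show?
Reflection across the vertical (12-6) axis maps a hand at angle A degrees to (360 - A) degrees, which sends a reading of T minutes past 12:00 to (720 - T) minutes past 12:00.
Mirror reads 1:58 = 118 minutes past 12:00.
Actual time: (720 - 118) mod 720 = 602 minutes = 10:02.

Final answer: 10:02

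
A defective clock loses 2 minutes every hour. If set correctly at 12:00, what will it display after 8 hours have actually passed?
For every 60 true minutes, the faulty clock advances 60 - 2 = 58 minutes.
True elapsed: 8 hours = 480 minutes.
Faulty clock advances: 480 x 58/60 = 464 minutes (drift: 16 minutes behind).
Shown time: 12:00 + 464 minutes = 7:44.

Final answer: 7:44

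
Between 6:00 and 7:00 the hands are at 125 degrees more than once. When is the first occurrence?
At t minutes past 6:00, the hour hand is at 30 x 6 + 0.5t degrees and the minute hand is at 6t degrees.
The smaller angle between them is 125 degrees when |30H - 5.5t| = 125 or |30H - 5.5t| = 235.
With H = 6, solve 30 x 6 - 5.5t = +/- target for each target:
  t = (30 x 6 - 125) / 5.5 = 10
  t = (30 x 6 + 125) / 5.5 = 55.45
  t = (30 x 6 - 235) / 5.5 = -10 (outside (0, 60))
  t = (30 x 6 + 235) / 5.5 = 75.45 (outside (0, 60))
Valid solutions in (0, 60): {10, 55.45} minutes.
The first occurrence is t = 10 minutes.
The hands form a 125-degree angle at 10 minutes past 6:00.

Final answer: 10 minutes past 6:00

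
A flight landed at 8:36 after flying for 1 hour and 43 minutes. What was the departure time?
Starting time: 8:36 = 516 total minutes past 12:00
Subtracting: 1 hour and 43 minutes = 103 minutes
516 - 103 = 413 minutes
= 6 hours and 53 minutes past 12:00 = 6:53

Final answer: 6:53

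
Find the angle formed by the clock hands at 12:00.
Hour hand position: 0 x 30 + 0 x 0.5 = 0 degrees
Minute hand position: 0 x 6 = 0 degrees
Difference: |0 - 0| = 0 degrees
The angle between the hands is 0 degrees

Final answer: 0 degrees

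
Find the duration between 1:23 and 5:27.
From 1:23 to 5:27:
(5 x 60 + 27) - (1 x 60 + 23) = 327 - 83 = 244 minutes
= 4 hours and 4 minutes

Final answer: 4 hours and 4 minutes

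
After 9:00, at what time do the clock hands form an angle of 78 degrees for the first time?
At t minutes past 9:00, the hour hand is at 30 x 9 + 0.5t degrees and the minute hand is at 6t degrees.
The smaller angle between them is 78 degrees when |30H - 5.5t| = 78 or |30H - 5.5t| = 282.
With H = 9, solve 30 x 9 - 5.5t = +/- target for each target:
  t = (30 x 9 - 78) / 5.5 = 34.91
  t = (30 x 9 + 78) / 5.5 = 63.27 (outside (0, 60))
  t = (30 x 9 - 282) / 5.5 = -2.18 (outside (0, 60))
  t = (30 x 9 + 282) / 5.5 = 100.36 (outside (0, 60))
Valid solutions in (0, 60): {34.91} minutes.
The first occurrence is t = 34.91 minutes.
The hands form a 78-degree angle at 34.91 minutes past 9:00.

Final answer: 34.91 minutes past 9:00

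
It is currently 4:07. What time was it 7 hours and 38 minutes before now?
Starting time: 4:07 = 247 total minutes past 12:00
Subtracting: 7 hours and 38 minutes = 458 minutes
247 - 458 = -211 (negative, add 12 hours = 720) = 509 minutes
= 8 hours and 29 minutes past 12:00 = 8:29

Final answer: 8:29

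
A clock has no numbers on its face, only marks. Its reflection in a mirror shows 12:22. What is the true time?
Reflection across the vertical (12-6) axis maps a hand at angle A degrees to (360 - A) degrees, which sends a reading of T minutes past 12:00 to (720 - T) minutes past 12:00.
Mirror reads 12:22 = 22 minutes past 12:00.
Actual time: (720 - 22) mod 720 = 698 minutes = 11:38.

Final answer: 11:38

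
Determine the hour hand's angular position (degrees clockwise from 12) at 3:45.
The hour hand moves 30 degrees per hour and 0.5 degrees per minute.
At 3:45: (3) x 30 + 45 x 0.5 = 90 + 22.5 = 112.5 degrees

Final answer: 112.5 degrees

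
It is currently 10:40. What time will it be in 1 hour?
Starting time: 10:40
Adding 0 minutes to 40 minutes: 40 + 0 = 40 minutes
Adding 1 hour: 10 + 1 = 11
Final time: 11:40

Final answer: 11:40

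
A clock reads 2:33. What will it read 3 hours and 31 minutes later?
Starting time: 2:33
Adding 31 minutes to 33 minutes: 33 + 31 = 64 minutes = 1 hour and 4 minutes
Adding 3 hours: 2 + 3 + 1 (carry) = 6
Final time: 6:04

Final answer: 6:04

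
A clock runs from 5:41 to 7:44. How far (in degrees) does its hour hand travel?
The hour hand moves 0.5 degrees per minute.
Time elapsed: 7:44 - 5:41 = 123 minutes
Angular displacement: 123 x 0.5 = 61.5 degrees

Final answer: 61.5 degrees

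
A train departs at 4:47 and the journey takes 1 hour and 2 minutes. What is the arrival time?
Starting time: 4:47
Adding 2 minutes to 47 minutes: 47 + 2 = 49 minutes
Adding 1 hour: 4 + 1 = 5
Final time: 5:49

Final answer: 5:49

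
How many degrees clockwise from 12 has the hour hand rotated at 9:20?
The hour hand moves 30 degrees per hour and 0.5 degrees per minute.
At 9:20: (9) x 30 + 20 x 0.5 = 270 + 10 = 280 degrees

Final answer: 280 degrees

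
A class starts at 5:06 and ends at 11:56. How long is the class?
From 5:06 to 11:56:
(11 x 60 + 56) - (5 x 60 + 6) = 716 - 306 = 410 minutes
= 6 hours and 50 minutes

Final answer: 6 hours and 50 minutes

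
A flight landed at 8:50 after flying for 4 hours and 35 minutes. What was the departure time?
Starting time: 8:50 = 530 total minutes past 12:00
Subtracting: 4 hours and 35 minutes = 275 minutes
530 - 275 = 255 minutes
= 4 hours and 15 minutes past 12:00 = 4:15

Final answer: 4:15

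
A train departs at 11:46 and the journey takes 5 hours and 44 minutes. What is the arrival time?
Starting time: 11:46
Adding 44 minutes to 46 minutes: 46 + 44 = 90 minutes = 1 hour and 30 minutes
Adding 5 hours: 11 + 5 + 1 (carry) = 17 - 12 = 5
Final time: 5:30

Final answer: 5:30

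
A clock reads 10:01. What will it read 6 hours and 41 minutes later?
Starting time: 10:01
Adding 41 minutes to 1 minute: 1 + 41 = 42 minutes
Adding 6 hours: 10 + 6 = 16 - 12 = 4
Final time: 4:42

Final answer: 4:42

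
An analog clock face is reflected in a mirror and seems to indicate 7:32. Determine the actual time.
Reflection across the vertical (12-6) axis maps a hand at angle A degrees to (360 - A) degrees, which sends a reading of T minutes past 12:00 to (720 - T) minutes past 12:00.
Mirror reads 7:32 = 452 minutes past 12:00.
Actual time: (720 - 452) mod 720 = 268 minutes = 4:28.

Final answer: 4:28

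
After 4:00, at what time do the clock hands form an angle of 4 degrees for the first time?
At t minutes past 4:00, the hour hand is at 30 x 4 + 0.5t degrees and the minute hand is at 6t degrees.
The smaller angle between them is 4 degrees when |30H - 5.5t| = 4 or |30H - 5.5t| = 356.
With H = 4, solve 30 x 4 - 5.5t = +/- target for each target:
  t = (30 x 4 - 4) / 5.5 = 21.09
  t = (30 x 4 + 4) / 5.5 = 22.55
  t = (30 x 4 - 356) / 5.5 = -42.91 (outside (0, 60))
  t = (30 x 4 + 356) / 5.5 = 86.55 (outside (0, 60))
Valid solutions in (0, 60): {21.09, 22.55} minutes.
The first occurrence is t = 21.09 minutes.
The hands form a 4-degree angle at 21.09 minutes past 4:00.

Final answer: 21.09 minutes past 4:00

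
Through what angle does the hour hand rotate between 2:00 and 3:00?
The hour hand moves 0.5 degrees per minute.
Time elapsed: 3:00 - 2:00 = 60 minutes
Angular displacement: 60 x 0.5 = 30 degrees

Final answer: 30 degrees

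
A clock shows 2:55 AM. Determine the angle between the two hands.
Hour hand position: 2 x 30 + 55 x 0.5 = 87.5 degrees
Minute hand position: 55 x 6 = 330 degrees
Difference: |87.5 - 330| = 242.5 degrees
Since 242.5 > 180, the smaller angle is 360 - 242.5 = 117.5 degrees

Final answer: 117.5 degrees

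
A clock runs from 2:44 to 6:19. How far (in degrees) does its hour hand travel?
The hour hand moves 0.5 degrees per minute.
Time elapsed: 6:19 - 2:44 = 215 minutes
Angular displacement: 215 x 0.5 = 107.5 degrees

Final answer: 107.5 degrees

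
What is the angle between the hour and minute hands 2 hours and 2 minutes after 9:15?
First find the time 2 hours and 2 minutes after 9:15.
Total minutes: 9 x 60 + 15 + 2 x 60 + 2 = 677.
677 mod 720 = 677 minutes = 11:17.
Now compute the angle at 11:17:
Hour hand: 11 x 30 + 17 x 0.5 = 338.5 degrees
Minute hand: 17 x 6 = 102 degrees
Difference: |338.5 - 102| = 236.5 degrees
Smaller angle: 360 - 236.5 = 123.5 degrees

Final answer: 123.5 degrees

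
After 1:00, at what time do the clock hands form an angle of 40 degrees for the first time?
At t minutes past 1:00, the hour hand is at 30 x 1 + 0.5t degrees and the minute hand is at 6t degrees.
The smaller angle between them is 40 degrees when |30H - 5.5t| = 40 or |30H - 5.5t| = 320.
With H = 1, solve 30 x 1 - 5.5t = +/- target for each target:
  t = (30 x 1 - 40) / 5.5 = -1.82 (outside (0, 60))
  t = (30 x 1 + 40) / 5.5 = 12.73
  t = (30 x 1 - 320) / 5.5 = -52.73 (outside (0, 60))
  t = (30 x 1 + 320) / 5.5 = 63.64 (outside (0, 60))
Valid solutions in (0, 60): {12.73} minutes.
The first occurrence is t = 12.73 minutes.
The hands form a 40-degree angle at 12.73 minutes past 1:00.

Final answer: 12.73 minutes past 1:00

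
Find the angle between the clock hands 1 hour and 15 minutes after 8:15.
First find the time 1 hour and 15 minutes after 8:15.
Total minutes: 8 x 60 + 15 + 1 x 60 + 15 = 570.
570 mod 720 = 570 minutes = 9:30.
Now compute the angle at 9:30:
Hour hand: 9 x 30 + 30 x 0.5 = 285 degrees
Minute hand: 30 x 6 = 180 degrees
Difference: |285 - 180| = 105 degrees
The angle is 105 degrees

Final answer: 105 degrees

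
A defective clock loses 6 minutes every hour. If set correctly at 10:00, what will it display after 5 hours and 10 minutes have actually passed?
For every 60 true minutes, the faulty clock advances 60 - 6 = 54 minutes.
True elapsed: 5 hours and 10 minutes = 310 minutes.
Faulty clock advances: 310 x 54/60 = 279 minutes (drift: 31 minutes behind).
Shown time: 10:00 + 279 minutes = 2:39.

Final answer: 2:39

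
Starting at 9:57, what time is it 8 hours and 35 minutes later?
Starting time: 9:57
Adding 35 minutes to 57 minutes: 57 + 35 = 92 minutes = 1 hour and 32 minutes
Adding 8 hours: 9 + 8 + 1 (carry) = 18 - 12 = 6
Final time: 6:32

Final answer: 6:32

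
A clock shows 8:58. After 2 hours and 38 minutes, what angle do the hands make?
First find the time 2 hours and 38 minutes after 8:58.
Total minutes: 8 x 60 + 58 + 2 x 60 + 38 = 696.
696 mod 720 = 696 minutes = 11:36.
Now compute the angle at 11:36:
Hour hand: 11 x 30 + 36 x 0.5 = 348 degrees
Minute hand: 36 x 6 = 216 degrees
Difference: |348 - 216| = 132 degrees
The angle is 132 degrees

Final answer: 132 degrees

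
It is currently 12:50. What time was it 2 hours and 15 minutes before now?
Starting time: 12:50 = 50 total minutes past 12:00
Subtracting: 2 hours and 15 minutes = 135 minutes
50 - 135 = -85 (negative, add 12 hours = 720) = 635 minutes
= 10 hours and 35 minutes past 12:00 = 10:35

Final answer: 10:35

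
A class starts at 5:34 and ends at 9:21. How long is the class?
From 5:34 to 9:21:
(9 x 60 + 21) - (5 x 60 + 34) = 561 - 334 = 227 minutes
= 3 hours and 47 minutes

Final answer: 3 hours and 47 minutes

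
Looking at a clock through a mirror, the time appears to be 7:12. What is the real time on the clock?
Reflection across the vertical (12-6) axis maps a hand at angle A degrees to (360 - A) degrees, which sends a reading of T minutes past 12:00 to (720 - T) minutes past 12:00.
Mirror reads 7:12 = 432 minutes past 12:00.
Actual time: (720 - 432) mod 720 = 288 minutes = 4:48.

Final answer: 4:48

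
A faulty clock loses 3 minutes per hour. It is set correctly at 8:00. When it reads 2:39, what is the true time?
For every 60 true minutes, the faulty clock advances 57 minutes, so 1 faulty-clock minute corresponds to 60/57 true minutes.
From 8:00 to 2:39 on the faulty dial is 399 minutes.
True elapsed: 399 x 60/57 = 420 minutes = 7 hours.
True time: 8:00 + 7 hours = 3:00.

Final answer: 3:00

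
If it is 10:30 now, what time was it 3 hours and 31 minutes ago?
Starting time: 10:30 = 630 total minutes past 12:00
Subtracting: 3 hours and 31 minutes = 211 minutes
630 - 211 = 419 minutes
= 6 hours and 59 minutes past 12:00 = 6:59

Final answer: 6:59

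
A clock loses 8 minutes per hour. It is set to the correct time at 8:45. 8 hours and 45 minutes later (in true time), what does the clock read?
For every 60 true minutes, the faulty clock advances 60 - 8 = 52 minutes.
True elapsed: 8 hours and 45 minutes = 525 minutes.
Faulty clock advances: 525 x 52/60 = 455 minutes (drift: 70 minutes behind).
Shown time: 8:45 + 455 minutes = 4:20.

Final answer: 4:20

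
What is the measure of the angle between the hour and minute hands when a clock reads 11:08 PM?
Hour hand position: 11 x 30 + 8 x 0.5 = 334 degrees
Minute hand position: 8 x 6 = 48 degrees
Difference: |334 - 48| = 286 degrees
Since 286 > 180, the smaller angle is 360 - 286 = 74 degrees

Final answer: 74 degrees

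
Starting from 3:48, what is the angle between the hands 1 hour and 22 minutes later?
First find the time 1 hour and 22 minutes after 3:48.
Total minutes: 3 x 60 + 48 + 1 x 60 + 22 = 310.
310 mod 720 = 310 minutes = 5:10.
Now compute the angle at 5:10:
Hour hand: 5 x 30 + 10 x 0.5 = 155 degrees
Minute hand: 10 x 6 = 60 degrees
Difference: |155 - 60| = 95 degrees
The angle is 95 degrees

Final answer: 95 degrees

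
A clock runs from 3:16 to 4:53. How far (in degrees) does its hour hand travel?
The hour hand moves 0.5 degrees per minute.
Time elapsed: 4:53 - 3:16 = 97 minutes
Angular displacement: 97 x 0.5 = 48.5 degrees

Final answer: 48.5 degrees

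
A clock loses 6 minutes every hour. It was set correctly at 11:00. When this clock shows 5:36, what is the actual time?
For every 60 true minutes, the faulty clock advances 54 minutes, so 1 faulty-clock minute corresponds to 60/54 true minutes.
From 11:00 to 5:36 on the faulty dial is 396 minutes.
True elapsed: 396 x 60/54 = 440 minutes = 7 hours and 20 minutes.
True time: 11:00 + 7 hours and 20 minutes = 6:20.

Final answer: 6:20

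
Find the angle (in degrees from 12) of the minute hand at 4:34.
The minute hand moves 6 degrees per minute.
At 4:34: 34 x 6 = 204 degrees

Final answer: 204 degrees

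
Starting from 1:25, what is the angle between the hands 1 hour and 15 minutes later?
First find the time 1 hour and 15 minutes after 1:25.
Total minutes: 1 x 60 + 25 + 1 x 60 + 15 = 160.
160 mod 720 = 160 minutes = 2:40.
Now compute the angle at 2:40:
Hour hand: 2 x 30 + 40 x 0.5 = 80 degrees
Minute hand: 40 x 6 = 240 degrees
Difference: |80 - 240| = 160 degrees
The angle is 160 degrees

Final answer: 160 degrees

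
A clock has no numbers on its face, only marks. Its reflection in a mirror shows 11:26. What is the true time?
Reflection across the vertical (12-6) axis maps a hand at angle A degrees to (360 - A) degrees, which sends a reading of T minutes past 12:00 to (720 - T) minutes past 12:00.
Mirror reads 11:26 = 686 minutes past 12:00.
Actual time: (720 - 686) mod 720 = 34 minutes = 12:34.

Final answer: 12:34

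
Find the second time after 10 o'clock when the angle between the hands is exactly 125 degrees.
At t minutes past 10:00, the hour hand is at 30 x 10 + 0.5t degrees and the minute hand is at 6t degrees.
The smaller angle between them is 125 degrees when |30H - 5.5t| = 125 or |30H - 5.5t| = 235.
With H = 10, solve 30 x 10 - 5.5t = +/- target for each target:
  t = (30 x 10 - 125) / 5.5 = 31.82
  t = (30 x 10 + 125) / 5.5 = 77.27 (outside (0, 60))
  t = (30 x 10 - 235) / 5.5 = 11.82
  t = (30 x 10 + 235) / 5.5 = 97.27 (outside (0, 60))
Valid solutions in (0, 60): {11.82, 31.82} minutes.
The second occurrence is t = 31.82 minutes.
The hands form a 125-degree angle at 31.82 minutes past 10:00.

Final answer: 31.82 minutes past 10:00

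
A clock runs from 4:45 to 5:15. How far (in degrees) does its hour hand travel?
The hour hand moves 0.5 degrees per minute.
Time elapsed: 5:15 - 4:45 = 30 minutes
Angular displacement: 30 x 0.5 = 15 degrees

Final answer: 15 degrees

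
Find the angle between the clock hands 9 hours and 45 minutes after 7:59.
First find the time 9 hours and 45 minutes after 7:59.
Total minutes: 7 x 60 + 59 + 9 x 60 + 45 = 1064.
1064 mod 720 = 344 minutes = 5:44.
Now compute the angle at 5:44:
Hour hand: 5 x 30 + 44 x 0.5 = 172 degrees
Minute hand: 44 x 6 = 264 degrees
Difference: |172 - 264| = 92 degrees
The angle is 92 degrees

Final answer: 92 degrees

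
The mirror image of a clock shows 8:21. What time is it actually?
Reflection across the vertical (12-6) axis maps a hand at angle A degrees to (360 - A) degrees, which sends a reading of T minutes past 12:00 to (720 - T) minutes past 12:00.
Mirror reads 8:21 = 501 minutes past 12:00.
Actual time: (720 - 501) mod 720 = 219 minutes = 3:39.

Final answer: 3:39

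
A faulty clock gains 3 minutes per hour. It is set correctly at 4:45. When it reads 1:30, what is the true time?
For every 60 true minutes, the faulty clock advances 63 minutes, so 1 faulty-clock minute corresponds to 60/63 true minutes.
From 4:45 to 1:30 on the faulty dial is 525 minutes.
True elapsed: 525 x 60/63 = 500 minutes = 8 hours and 20 minutes.
True time: 4:45 + 8 hours and 20 minutes = 1:05.

Final answer: 1:05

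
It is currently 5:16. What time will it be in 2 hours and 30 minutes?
Starting time: 5:16
Adding 30 minutes to 16 minutes: 16 + 30 = 46 minutes
Adding 2 hours: 5 + 2 = 7
Final time: 7:46

Final answer: 7:46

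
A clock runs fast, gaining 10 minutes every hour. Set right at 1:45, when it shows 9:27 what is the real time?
For every 60 true minutes, the faulty clock advances 70 minutes, so 1 faulty-clock minute corresponds to 60/70 true minutes.
From 1:45 to 9:27 on the faulty dial is 462 minutes.
True elapsed: 462 x 60/70 = 396 minutes = 6 hours and 36 minutes.
True time: 1:45 + 6 hours and 36 minutes = 8:21.

Final answer: 8:21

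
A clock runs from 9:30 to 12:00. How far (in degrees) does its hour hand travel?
The hour hand moves 0.5 degrees per minute.
Time elapsed: 12:00 - 9:30 = 150 minutes
Angular displacement: 150 x 0.5 = 75 degrees

Final answer: 75 degrees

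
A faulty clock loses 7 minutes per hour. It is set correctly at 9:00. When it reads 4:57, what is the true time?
For every 60 true minutes, the faulty clock advances 53 minutes, so 1 faulty-clock minute corresponds to 60/53 true minutes.
From 9:00 to 4:57 on the faulty dial is 477 minutes.
True elapsed: 477 x 60/53 = 540 minutes = 9 hours.
True time: 9:00 + 9 hours = 6:00.

Final answer: 6:00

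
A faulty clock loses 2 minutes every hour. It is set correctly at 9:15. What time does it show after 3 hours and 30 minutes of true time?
For every 60 true minutes, the faulty clock advances 60 - 2 = 58 minutes.
True elapsed: 3 hours and 30 minutes = 210 minutes.
Faulty clock advances: 210 x 58/60 = 203 minutes (drift: 7 minutes behind).
Shown time: 9:15 + 203 minutes = 12:38.

Final answer: 12:38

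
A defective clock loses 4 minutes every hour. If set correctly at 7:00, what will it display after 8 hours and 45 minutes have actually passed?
For every 60 true minutes, the faulty clock advances 60 - 4 = 56 minutes.
True elapsed: 8 hours and 45 minutes = 525 minutes.
Faulty clock advances: 525 x 56/60 = 490 minutes (drift: 35 minutes behind).
Shown time: 7:00 + 490 minutes = 3:10.

Final answer: 3:10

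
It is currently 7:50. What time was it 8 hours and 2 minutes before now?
Starting time: 7:50 = 470 total minutes past 12:00
Subtracting: 8 hours and 2 minutes = 482 minutes
470 - 482 = -12 (negative, add 12 hours = 720) = 708 minutes
= 11 hours and 48 minutes past 12:00 = 11:48

Final answer: 11:48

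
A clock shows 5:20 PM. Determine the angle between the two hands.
Hour hand position: 5 x 30 + 20 x 0.5 = 160 degrees
Minute hand position: 20 x 6 = 120 degrees
Difference: |160 - 120| = 40 degrees
The angle between the hands is 40 degrees

Final answer: 40 degrees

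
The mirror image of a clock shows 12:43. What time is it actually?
Reflection across the vertical (12-6) axis maps a hand at angle A degrees to (360 - A) degrees, which sends a reading of T minutes past 12:00 to (720 - T) minutes past 12:00.
Mirror reads 12:43 = 43 minutes past 12:00.
Actual time: (720 - 43) mod 720 = 677 minutes = 11:17.

Final answer: 11:17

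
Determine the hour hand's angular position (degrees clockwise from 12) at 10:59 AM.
The hour hand moves 30 degrees per hour and 0.5 degrees per minute.
At 10:59: (10) x 30 + 59 x 0.5 = 300 + 29.5 = 329.5 degrees

Final answer: 329.5 degrees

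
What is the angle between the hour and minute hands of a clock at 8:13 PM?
Hour hand position: 8 x 30 + 13 x 0.5 = 246.5 degrees
Minute hand position: 13 x 6 = 78 degrees
Difference: |246.5 - 78| = 168.5 degrees
The angle between the hands is 168.5 degrees

Final answer: 168.5 degrees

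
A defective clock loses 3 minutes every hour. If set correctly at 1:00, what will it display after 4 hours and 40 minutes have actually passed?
For every 60 true minutes, the faulty clock advances 60 - 3 = 57 minutes.
True elapsed: 4 hours and 40 minutes = 280 minutes.
Faulty clock advances: 280 x 57/60 = 266 minutes (drift: 14 minutes behind).
Shown time: 1:00 + 266 minutes = 5:26.

Final answer: 5:26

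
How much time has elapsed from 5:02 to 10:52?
From 5:02 to 10:52:
(10 x 60 + 52) - (5 x 60 + 2) = 652 - 302 = 350 minutes
= 5 hours and 50 minutes

Final answer: 5 hours and 50 minutes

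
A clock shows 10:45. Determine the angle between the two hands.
Hour hand position: 10 x 30 + 45 x 0.5 = 322.5 degrees
Minute hand position: 45 x 6 = 270 degrees
Difference: |322.5 - 270| = 52.5 degrees
The angle between the hands is 52.5 degrees

Final answer: 52.5 degrees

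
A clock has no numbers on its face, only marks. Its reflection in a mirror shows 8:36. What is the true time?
Reflection across the vertical (12-6) axis maps a hand at angle A degrees to (360 - A) degrees, which sends a reading of T minutes past 12:00 to (720 - T) minutes past 12:00.
Mirror reads 8:36 = 516 minutes past 12:00.
Actual time: (720 - 516) mod 720 = 204 minutes = 3:24.

Final answer: 3:24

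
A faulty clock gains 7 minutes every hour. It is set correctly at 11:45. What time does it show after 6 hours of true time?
For every 60 true minutes, the faulty clock advances 60 + 7 = 67 minutes.
True elapsed: 6 hours = 360 minutes.
Faulty clock advances: 360 x 67/60 = 402 minutes (drift: 42 minutes ahead).
Shown time: 11:45 + 402 minutes = 6:27.

Final answer: 6:27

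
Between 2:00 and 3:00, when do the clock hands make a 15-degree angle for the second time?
At t minutes past 2:00, the hour hand is at 30 x 2 + 0.5t degrees and the minute hand is at 6t degrees.
The smaller angle between them is 15 degrees when |30H - 5.5t| = 15 or |30H - 5.5t| = 345.
With H = 2, solve 30 x 2 - 5.5t = +/- target for each target:
  t = (30 x 2 - 15) / 5.5 = 8.18
  t = (30 x 2 + 15) / 5.5 = 13.64
  t = (30 x 2 - 345) / 5.5 = -51.82 (outside (0, 60))
  t = (30 x 2 + 345) / 5.5 = 73.64 (outside (0, 60))
Valid solutions in (0, 60): {8.18, 13.64} minutes.
The second occurrence is t = 13.64 minutes.
The hands form a 15-degree angle at 13.64 minutes past 2:00.

Final answer: 13.64 minutes past 2:00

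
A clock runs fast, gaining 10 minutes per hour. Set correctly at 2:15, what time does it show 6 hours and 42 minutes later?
For every 60 true minutes, the faulty clock advances 60 + 10 = 70 minutes.
True elapsed: 6 hours and 42 minutes = 402 minutes.
Faulty clock advances: 402 x 70/60 = 469 minutes (drift: 67 minutes ahead).
Shown time: 2:15 + 469 minutes = 10:04.

Final answer: 10:04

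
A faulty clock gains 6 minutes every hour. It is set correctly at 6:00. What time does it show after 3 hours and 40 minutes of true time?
For every 60 true minutes, the faulty clock advances 60 + 6 = 66 minutes.
True elapsed: 3 hours and 40 minutes = 220 minutes.
Faulty clock advances: 220 x 66/60 = 242 minutes (drift: 22 minutes ahead).
Shown time: 6:00 + 242 minutes = 10:02.

Final answer: 10:02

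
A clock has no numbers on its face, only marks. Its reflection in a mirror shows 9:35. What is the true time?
Reflection across the vertical (12-6) axis maps a hand at angle A degrees to (360 - A) degrees, which sends a reading of T minutes past 12:00 to (720 - T) minutes past 12:00.
Mirror reads 9:35 = 575 minutes past 12:00.
Actual time: (720 - 575) mod 720 = 145 minutes = 2:25.

Final answer: 2:25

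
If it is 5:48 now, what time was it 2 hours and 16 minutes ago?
Starting time: 5:48 = 348 total minutes past 12:00
Subtracting: 2 hours and 16 minutes = 136 minutes
348 - 136 = 212 minutes
= 3 hours and 32 minutes past 12:00 = 3:32

Final answer: 3:32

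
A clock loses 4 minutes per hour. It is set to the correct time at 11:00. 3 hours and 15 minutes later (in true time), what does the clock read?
For every 60 true minutes, the faulty clock advances 60 - 4 = 56 minutes.
True elapsed: 3 hours and 15 minutes = 195 minutes.
Faulty clock advances: 195 x 56/60 = 182 minutes (drift: 13 minutes behind).
Shown time: 11:00 + 182 minutes = 2:02.

Final answer: 2:02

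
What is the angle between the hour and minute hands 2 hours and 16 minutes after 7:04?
First find the time 2 hours and 16 minutes after 7:04.
Total minutes: 7 x 60 + 4 + 2 x 60 + 16 = 560.
560 mod 720 = 560 minutes = 9:20.
Now compute the angle at 9:20:
Hour hand: 9 x 30 + 20 x 0.5 = 280 degrees
Minute hand: 20 x 6 = 120 degrees
Difference: |280 - 120| = 160 degrees
The angle is 160 degrees

Final answer: 160 degrees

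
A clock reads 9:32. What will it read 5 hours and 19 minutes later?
Starting time: 9:32
Adding 19 minutes to 32 minutes: 32 + 19 = 51 minutes
Adding 5 hours: 9 + 5 = 14 - 12 = 2
Final time: 2:51

Final answer: 2:51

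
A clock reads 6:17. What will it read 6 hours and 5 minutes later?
Starting time: 6:17
Adding 5 minutes to 17 minutes: 17 + 5 = 22 minutes
Adding 6 hours: 6 + 6 = 12
Final time: 12:22

Final answer: 12:22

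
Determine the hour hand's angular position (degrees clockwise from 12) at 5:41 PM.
The hour hand moves 30 degrees per hour and 0.5 degrees per minute.
At 5:41: (5) x 30 + 41 x 0.5 = 150 + 20.5 = 170.5 degrees

Final answer: 170.5 degrees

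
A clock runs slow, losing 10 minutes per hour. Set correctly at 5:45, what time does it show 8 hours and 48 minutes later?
For every 60 true minutes, the faulty clock advances 60 - 10 = 50 minutes.
True elapsed: 8 hours and 48 minutes = 528 minutes.
Faulty clock advances: 528 x 50/60 = 440 minutes (drift: 88 minutes behind).
Shown time: 5:45 + 440 minutes = 1:05.

Final answer: 1:05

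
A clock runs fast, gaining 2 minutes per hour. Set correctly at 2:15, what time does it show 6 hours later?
For every 60 true minutes, the faulty clock advances 60 + 2 = 62 minutes.
True elapsed: 6 hours = 360 minutes.
Faulty clock advances: 360 x 62/60 = 372 minutes (drift: 12 minutes ahead).
Shown time: 2:15 + 372 minutes = 8:27.

Final answer: 8:27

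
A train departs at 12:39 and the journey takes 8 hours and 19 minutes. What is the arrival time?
Starting time: 12:39
Adding 19 minutes to 39 minutes: 39 + 19 = 58 minutes
Adding 8 hours: 12 + 8 = 20 - 12 = 8
Final time: 8:58

Final answer: 8:58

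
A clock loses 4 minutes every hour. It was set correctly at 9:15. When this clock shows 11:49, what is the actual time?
For every 60 true minutes, the faulty clock advances 56 minutes, so 1 faulty-clock minute corresponds to 60/56 true minutes.
From 9:15 to 11:49 on the faulty dial is 154 minutes.
True elapsed: 154 x 60/56 = 165 minutes = 2 hours and 45 minutes.
True time: 9:15 + 2 hours and 45 minutes = 12:00.

Final answer: 12:00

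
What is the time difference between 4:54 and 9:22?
From 4:54 to 9:22:
(9 x 60 + 22) - (4 x 60 + 54) = 562 - 294 = 268 minutes
= 4 hours and 28 minutes

Final answer: 4 hours and 28 minutes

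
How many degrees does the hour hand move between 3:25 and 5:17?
The hour hand moves 0.5 degrees per minute.
Time elapsed: 5:17 - 3:25 = 112 minutes
Angular displacement: 112 x 0.5 = 56 degrees

Final answer: 56 degrees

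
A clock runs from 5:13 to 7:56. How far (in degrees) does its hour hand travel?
The hour hand moves 0.5 degrees per minute.
Time elapsed: 7:56 - 5:13 = 163 minutes
Angular displacement: 163 x 0.5 = 81.5 degrees

Final answer: 81.5 degrees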